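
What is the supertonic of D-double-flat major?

Ebb

The Dbb major scale runs Dbb Ebb Fb Gbb Abb Bbb Cb.
Degree 2 is Ebb.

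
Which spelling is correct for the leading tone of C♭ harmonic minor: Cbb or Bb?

Bb

Each scale degree takes a distinct letter name. Degree 7 of a scale on C must use the letter B.
Bb and Cbb are enharmonically the same pitch, but only Bb uses the letter B, so it is the correct spelling here.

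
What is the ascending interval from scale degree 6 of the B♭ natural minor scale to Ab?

major second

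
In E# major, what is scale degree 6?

The E# major scale runs E# F## G## A# B# C## D##.
Degree 6 is C##.

C##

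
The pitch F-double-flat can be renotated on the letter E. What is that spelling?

Eb

Plain E sits 1 semitone above Fbb, so on the letter E the same pitch needs a flat: Eb.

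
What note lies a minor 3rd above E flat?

E up a major third is G#, so the target letter is G.
From Eb, a minor third is 3 semitones up: Gb.

Gb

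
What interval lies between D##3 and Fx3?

The letter names run D→F, a span of 2 letter steps, so the interval is some kind of third.
D## to F## is 3 semitones. A major third is 4, so 3 makes it minor.

minor third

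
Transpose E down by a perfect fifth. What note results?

A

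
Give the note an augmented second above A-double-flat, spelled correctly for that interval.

Bb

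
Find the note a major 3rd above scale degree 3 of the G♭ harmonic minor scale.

Scale degree 3 of Gb harmonic minor is Bbb.
A major third (4 semitones) above Bbb lands on the letter D, giving Db.

Db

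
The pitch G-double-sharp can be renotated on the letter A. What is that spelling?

G## is pitch class 9. The letter A alone is pitch class 9.
Pitch class 9 on A needs no accidental: A.

A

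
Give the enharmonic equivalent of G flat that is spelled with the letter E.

E##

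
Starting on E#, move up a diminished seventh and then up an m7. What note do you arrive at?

A diminished seventh up from E# is D (letter D, 9 semitones up).
A minor seventh up from D is C (letter C, 10 semitones up).

C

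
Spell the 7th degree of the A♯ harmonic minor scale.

G##

The A# harmonic minor scale runs A# B# C# D# E# F# G##.
Degree 7 is G##.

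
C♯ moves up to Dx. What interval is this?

augmented second

The letter names run C→D, a span of 1 letter step, so the interval is some kind of second.
C# to D## is 3 semitones. A major second is 2, so 3 makes it augmented.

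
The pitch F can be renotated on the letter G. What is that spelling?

Gbb

F is pitch class 5. The letter G alone is pitch class 7.
To reach pitch class 5 from G requires an offset of -2 semitones, i.e. double flat: Gbb.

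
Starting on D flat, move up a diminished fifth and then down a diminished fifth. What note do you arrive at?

A diminished fifth up from Db is Abb (letter A, 6 semitones up).
A diminished fifth down from Abb is Db (letter D, 6 semitones down).

Db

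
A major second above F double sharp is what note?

G##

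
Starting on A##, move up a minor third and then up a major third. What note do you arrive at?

A minor third up from A## is C## (letter C, 3 semitones up).
A major third up from C## is E## (letter E, 4 semitones up).

E##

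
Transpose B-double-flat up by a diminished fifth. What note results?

B up a perfect fifth is F#, so the target letter is F.
From Bbb, a diminished fifth is 6 semitones up: Fbb.

Fbb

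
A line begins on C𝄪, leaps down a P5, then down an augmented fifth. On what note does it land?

B

A perfect fifth down from C## is F## (letter F, 7 semitones down).
An augmented fifth down from F## is B (letter B, 8 semitones down).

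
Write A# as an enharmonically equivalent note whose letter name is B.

Plain B sits 1 semitone above A#, so on the letter B the same pitch needs a flat: Bb.

Bb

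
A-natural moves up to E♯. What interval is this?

augmented fifth

The letter names run A→E, a span of 4 letter steps, so the interval is some kind of fifth.
A to E# is 8 semitones. A perfect fifth is 7, so 8 makes it augmented.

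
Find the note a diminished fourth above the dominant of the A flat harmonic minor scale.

The dominant of Ab harmonic minor is Eb.
A diminished fourth (4 semitones) above Eb lands on the letter A, giving Abb.

Abb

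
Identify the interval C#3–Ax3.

augmented sixth

The letter names run C→A, a span of 5 letter steps, so the interval is some kind of sixth.
C# to A## is 10 semitones. A major sixth is 9, so 10 makes it augmented.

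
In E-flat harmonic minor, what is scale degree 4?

Ab

Degree 4 takes the letter 3 steps above E, which is A.
In harmonic minor, degree 4 sits 5 semitones above the tonic. Eb + 5 semitones is pitch class 8, spelled on A as Ab.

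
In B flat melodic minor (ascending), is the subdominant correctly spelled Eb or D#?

Each scale degree takes a distinct letter name. Degree 4 of a scale on B must use the letter E.
Eb and D# are enharmonically the same pitch, but only Eb uses the letter E, so it is the correct spelling here.

Eb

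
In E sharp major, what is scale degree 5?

Degree 5 takes the letter 4 steps above E, which is B.
In major, degree 5 sits 7 semitones above the tonic. E# + 7 semitones is pitch class 0, spelled on B as B#.

B#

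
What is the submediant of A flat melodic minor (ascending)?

F

Degree 6 takes the letter 5 steps above A, which is F.
In melodic minor (ascending), degree 6 sits 9 semitones above the tonic. Ab + 9 semitones is pitch class 5, spelled on F as F.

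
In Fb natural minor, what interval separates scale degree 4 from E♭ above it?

Scale degree 4 of Fb natural minor is Bbb.
Bbb up to Eb: letters B→E make it a fourth; 6 semitones makes it augmented.

augmented fourth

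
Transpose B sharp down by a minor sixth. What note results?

D##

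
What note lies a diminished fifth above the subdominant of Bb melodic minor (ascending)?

The subdominant of Bb melodic minor (ascending) is Eb.
A diminished fifth (6 semitones) above Eb lands on the letter B, giving Bbb.

Bbb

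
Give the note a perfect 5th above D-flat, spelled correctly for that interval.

D up a perfect fifth is A, so the target letter is A.
From Db, a perfect fifth is 7 semitones up: Ab.

Ab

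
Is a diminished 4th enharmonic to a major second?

A diminished fourth spans 4 semitones; a major second spans 2.
The spans differ, so they are not enharmonic equivalents.

No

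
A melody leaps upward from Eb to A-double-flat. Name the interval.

diminished fourth

The letter names run E→A, a span of 3 letter steps, so the interval is some kind of fourth.
Eb to Abb is 4 semitones. A perfect fourth is 5, so 4 makes it diminished.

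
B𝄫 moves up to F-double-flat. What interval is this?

diminished fifth

Counting letters B–C–D–E–F gives a fifth.
Bbb→Fbb = 6 semitones, 1 narrower than the perfect fifth (7), so diminished.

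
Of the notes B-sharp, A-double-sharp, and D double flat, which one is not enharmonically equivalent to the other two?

In 12-tone equal temperament, enharmonic equivalents share a pitch class. B# is pitch class 0; A## is pitch class 11; Dbb is pitch class 0.
B# and Dbb share pitch class 0, while A## is pitch class 11.

A##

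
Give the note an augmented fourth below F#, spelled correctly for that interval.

C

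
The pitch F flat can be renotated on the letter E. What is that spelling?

Fb is pitch class 4. The letter E alone is pitch class 4.
Pitch class 4 on E needs no accidental: E.

E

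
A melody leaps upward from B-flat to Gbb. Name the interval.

The letter names run B→G, a span of 5 letter steps, so the interval is some kind of sixth.
Bb to Gbb is 7 semitones. A major sixth is 9, so 7 makes it diminished.

diminished sixth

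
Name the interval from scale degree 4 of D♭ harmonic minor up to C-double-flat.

diminished fourth

Scale degree 4 of Db harmonic minor is Gb.
Gb up to Cbb: letters G→C make it a fourth; 4 semitones makes it diminished.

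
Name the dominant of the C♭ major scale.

The Cb major scale runs Cb Db Eb Fb Gb Ab Bb.
Degree 5 is Gb.

Gb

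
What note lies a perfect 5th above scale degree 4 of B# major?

B#

Scale degree 4 of B# major is E#.
A perfect fifth (7 semitones) above E# lands on the letter B, giving B#.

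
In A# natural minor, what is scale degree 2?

B#

Degree 2 takes the letter 1 step above A, which is B.
In natural minor, degree 2 sits 2 semitones above the tonic. A# + 2 semitones is pitch class 0, spelled on B as B#.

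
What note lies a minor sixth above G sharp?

E

G up a major sixth is E, so the target letter is E.
From G#, a minor sixth is 8 semitones up: E.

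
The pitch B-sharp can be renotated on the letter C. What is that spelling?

C

Plain C sits at the same pitch as B#, so on the letter C the same pitch needs a natural: C.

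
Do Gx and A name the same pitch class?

Yes

G## is pitch class 9; A is pitch class 9.
All spellings map to pitch class 9, so they are enharmonically equivalent.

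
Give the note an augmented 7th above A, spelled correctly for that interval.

A up a major seventh is G#, so the target letter is G.
From A, an augmented seventh is 12 semitones up: G##.

G##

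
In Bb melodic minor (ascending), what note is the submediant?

The Bb melodic minor (ascending) scale runs Bb C Db Eb F G A.
Degree 6 is G.

G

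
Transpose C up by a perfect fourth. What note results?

F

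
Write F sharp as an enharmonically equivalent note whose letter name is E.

E##

F# is pitch class 6. The letter E alone is pitch class 4.
To reach pitch class 6 from E requires an offset of +2 semitones, i.e. double sharp: E##.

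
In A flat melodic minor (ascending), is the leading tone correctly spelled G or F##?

G

Each scale degree takes a distinct letter name. Degree 7 of a scale on A must use the letter G.
G and F## are enharmonically the same pitch, but only G uses the letter G, so it is the correct spelling here.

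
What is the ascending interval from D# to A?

The letter names run D→A, a span of 4 letter steps, so the interval is some kind of fifth.
D# to A is 6 semitones. A perfect fifth is 7, so 6 makes it diminished.

diminished fifth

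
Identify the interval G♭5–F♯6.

augmented seventh

Counting letters G–A–B–C–D–E–F gives a seventh.
Gb→F# = 12 semitones, 1 wider than the major seventh (11), so augmented.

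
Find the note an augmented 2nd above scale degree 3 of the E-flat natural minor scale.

Scale degree 3 of Eb natural minor is Gb.
An augmented second (3 semitones) above Gb lands on the letter A, giving A.

A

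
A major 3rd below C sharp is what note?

A third below C lands on the letter A.
A major third spans 4 semitones, so C# moves to pitch class 9. On the letter A that is A.

A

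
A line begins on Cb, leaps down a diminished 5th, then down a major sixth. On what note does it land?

A diminished fifth down from Cb is F (letter F, 6 semitones down).
A major sixth down from F is Ab (letter A, 9 semitones down).

Ab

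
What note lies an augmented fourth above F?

A fourth above F lands on the letter B.
An augmented fourth spans 6 semitones, so F moves to pitch class 11. On the letter B that is B.

B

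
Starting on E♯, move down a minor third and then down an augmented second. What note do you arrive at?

B

A minor third down from E# is C## (letter C, 3 semitones down).
An augmented second down from C## is B (letter B, 3 semitones down).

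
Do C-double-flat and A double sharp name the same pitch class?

No

Two spellings are enharmonically equivalent only if they share a pitch class.
Here Cbb → 10, A## → 11; 10 ≠ 11, so they are not.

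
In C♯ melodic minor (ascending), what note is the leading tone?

B#

The C# melodic minor (ascending) scale runs C# D# E F# G# A# B#.
Degree 7 is B#.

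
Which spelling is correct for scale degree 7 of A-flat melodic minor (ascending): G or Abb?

Each scale degree takes a distinct letter name. Degree 7 of a scale on A must use the letter G.
G and Abb are enharmonically the same pitch, but only G uses the letter G, so it is the correct spelling here.

G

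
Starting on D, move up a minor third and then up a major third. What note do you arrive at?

A

A minor third up from D is F (letter F, 3 semitones up).
A major third up from F is A (letter A, 4 semitones up).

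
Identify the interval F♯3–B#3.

augmented fourth

The letter names run F→B, a span of 3 letter steps, so the interval is some kind of fourth.
F# to B# is 6 semitones. A perfect fourth is 5, so 6 makes it augmented.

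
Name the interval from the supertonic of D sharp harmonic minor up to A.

The supertonic of D# harmonic minor is E#.
E# up to A: letters E→A make it a fourth; 4 semitones makes it diminished.

diminished fourth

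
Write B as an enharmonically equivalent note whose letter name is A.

Plain A sits 2 semitones below B, so on the letter A the same pitch needs a double sharp: A##.

A##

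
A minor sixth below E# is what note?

G##

E down a major sixth is G, so the target letter is G.
From E#, a minor sixth is 8 semitones down: G##.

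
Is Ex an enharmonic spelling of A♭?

E## is pitch class 6; Ab is pitch class 8.
The pitch classes differ (6 vs. 8), so they are not enharmonic equivalents.

No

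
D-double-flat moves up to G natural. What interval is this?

doubly augmented fourth

The letter names run D→G, a span of 3 letter steps, so the interval is some kind of fourth.
Dbb to G is 7 semitones. A perfect fourth is 5, so 7 makes it doubly augmented.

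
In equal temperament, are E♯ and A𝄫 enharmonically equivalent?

Two spellings are enharmonically equivalent only if they share a pitch class.
Here E# → 5, Abb → 7; 5 ≠ 7, so they are not.

No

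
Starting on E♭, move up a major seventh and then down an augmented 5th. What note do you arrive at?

Gb

A major seventh up from Eb is D (letter D, 11 semitones up).
An augmented fifth down from D is Gb (letter G, 8 semitones down).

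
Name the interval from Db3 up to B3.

augmented sixth

Counting letters D–E–F–G–A–B gives a sixth.
Db→B = 10 semitones, 1 wider than the major sixth (9), so augmented.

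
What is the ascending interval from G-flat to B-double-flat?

minor third

Counting letters G–A–B gives a third.
Gb→Bbb = 3 semitones, 1 narrower than the major third (4), so minor.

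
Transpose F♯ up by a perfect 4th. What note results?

A fourth above F lands on the letter B.
A perfect fourth spans 5 semitones, so F# moves to pitch class 11. On the letter B that is B.

B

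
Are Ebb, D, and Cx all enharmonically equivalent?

Ebb = pitch class 2 and D = pitch class 2 and C## = pitch class 2 — the same pitch class, so they are enharmonic equivalents.

Yes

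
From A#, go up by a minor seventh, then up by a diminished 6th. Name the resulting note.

Eb

A minor seventh up from A# is G# (letter G, 10 semitones up).
A diminished sixth up from G# is Eb (letter E, 7 semitones up).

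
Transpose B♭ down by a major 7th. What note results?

Cb

B down a major seventh is C, so the target letter is C.
From Bb, a major seventh is 11 semitones down: Cb.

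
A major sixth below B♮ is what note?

D

A sixth below B lands on the letter D.
A major sixth spans 9 semitones, so B moves to pitch class 2. On the letter D that is D.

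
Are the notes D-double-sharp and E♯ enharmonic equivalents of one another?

D## is pitch class 4; E# is pitch class 5.
The pitch classes differ (4 vs. 5), so they are not enharmonic equivalents.

No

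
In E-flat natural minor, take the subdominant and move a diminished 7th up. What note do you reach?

The subdominant of Eb natural minor is Ab.
A diminished seventh (9 semitones) above Ab lands on the letter G, giving Gbb.

Gbb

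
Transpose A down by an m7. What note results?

B

A down a major seventh is Bb, so the target letter is B.
From A, a minor seventh is 10 semitones down: B.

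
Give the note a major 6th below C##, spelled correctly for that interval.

C down a major sixth is Eb, so the target letter is E.
From C##, a major sixth is 9 semitones down: E#.

E#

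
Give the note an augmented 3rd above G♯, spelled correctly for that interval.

G up a major third is B, so the target letter is B.
From G#, an augmented third is 5 semitones up: B##.

B##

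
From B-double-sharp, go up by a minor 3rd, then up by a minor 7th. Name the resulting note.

C##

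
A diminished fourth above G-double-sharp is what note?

A fourth above G lands on the letter C.
A diminished fourth spans 4 semitones, so G## moves to pitch class 1. On the letter C that is C#.

C#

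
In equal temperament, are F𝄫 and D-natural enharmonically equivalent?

Two spellings are enharmonically equivalent only if they share a pitch class.
Here Fbb → 3, D → 2; 2 ≠ 3, so they are not.

No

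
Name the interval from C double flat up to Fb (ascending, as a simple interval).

augmented fourth

Counting letters C–D–E–F gives a fourth.
Cbb→Fb = 6 semitones, 1 wider than the perfect fourth (5), so augmented.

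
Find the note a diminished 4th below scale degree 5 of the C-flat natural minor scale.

Scale degree 5 of Cb natural minor is Gb.
A diminished fourth (4 semitones) below Gb lands on the letter D, giving D.

D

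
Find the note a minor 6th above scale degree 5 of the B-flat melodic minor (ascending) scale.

Db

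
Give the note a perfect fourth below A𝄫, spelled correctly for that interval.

Ebb

A down a perfect fourth is E, so the target letter is E.
From Abb, a perfect fourth is 5 semitones down: Ebb.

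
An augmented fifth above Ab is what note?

E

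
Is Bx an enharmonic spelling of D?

No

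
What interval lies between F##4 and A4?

Counting letters F–G–A gives a third.
F##→A = 2 semitones, 2 narrower than the major third (4), so diminished.

diminished third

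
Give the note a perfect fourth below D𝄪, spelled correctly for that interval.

A fourth below D lands on the letter A.
A perfect fourth spans 5 semitones, so D## moves to pitch class 11. On the letter A that is A##.

A##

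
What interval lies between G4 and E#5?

The letter names run G→E, a span of 5 letter steps, so the interval is some kind of sixth.
G to E# is 10 semitones. A major sixth is 9, so 10 makes it augmented.

augmented sixth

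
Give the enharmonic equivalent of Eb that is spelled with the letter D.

D#

Eb is pitch class 3. The letter D alone is pitch class 2.
To reach pitch class 3 from D requires an offset of +1 semitone, i.e. sharp: D#.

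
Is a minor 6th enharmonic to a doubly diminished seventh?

Yes

A minor sixth spans 8 semitones; a doubly diminished seventh spans 8.
They are enharmonically equivalent.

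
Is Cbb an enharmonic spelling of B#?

No

Two spellings are enharmonically equivalent only if they share a pitch class.
Here Cbb → 10, B# → 0; 0 ≠ 10, so they are not.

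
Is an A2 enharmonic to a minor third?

An augmented second spans 3 semitones; a minor third spans 3.
They are enharmonically equivalent.

Yes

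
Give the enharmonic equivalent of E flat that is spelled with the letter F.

Eb is pitch class 3. The letter F alone is pitch class 5.
To reach pitch class 3 from F requires an offset of -2 semitones, i.e. double flat: Fbb.

Fbb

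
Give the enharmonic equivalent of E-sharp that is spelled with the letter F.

F

E# is pitch class 5. The letter F alone is pitch class 5.
Pitch class 5 on F needs no accidental: F.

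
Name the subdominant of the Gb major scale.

Cb

Degree 4 takes the letter 3 steps above G, which is C.
In major, degree 4 sits 5 semitones above the tonic. Gb + 5 semitones is pitch class 11, spelled on C as Cb.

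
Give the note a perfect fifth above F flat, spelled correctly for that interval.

Cb

A fifth above F lands on the letter C.
A perfect fifth spans 7 semitones, so Fb moves to pitch class 11. On the letter C that is Cb.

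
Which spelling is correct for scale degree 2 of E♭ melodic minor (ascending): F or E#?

F

Each scale degree takes a distinct letter name. Degree 2 of a scale on E must use the letter F.
F and E# are enharmonically the same pitch, but only F uses the letter F, so it is the correct spelling here.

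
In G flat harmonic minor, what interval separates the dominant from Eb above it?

The dominant of Gb harmonic minor is Db.
Db up to Eb: letters D→E make it a second; 2 semitones makes it major.

major second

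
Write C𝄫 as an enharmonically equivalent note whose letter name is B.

Bb

Plain B sits 1 semitone above Cbb, so on the letter B the same pitch needs a flat: Bb.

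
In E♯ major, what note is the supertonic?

Degree 2 takes the letter 1 step above E, which is F.
In major, degree 2 sits 2 semitones above the tonic. E# + 2 semitones is pitch class 7, spelled on F as F##.

F##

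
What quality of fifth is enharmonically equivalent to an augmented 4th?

An augmented fourth spans 6 semitones.
A fifth spanning 6 semitones is diminished (the perfect fifth is 7).

diminished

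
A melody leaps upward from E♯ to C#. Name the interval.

minor sixth

Counting letters E–F–G–A–B–C gives a sixth.
E#→C# = 8 semitones, 1 narrower than the major sixth (9), so minor.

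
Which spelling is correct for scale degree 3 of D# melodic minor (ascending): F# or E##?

Each scale degree takes a distinct letter name. Degree 3 of a scale on D must use the letter F.
F# and E## are enharmonically the same pitch, but only F# uses the letter F, so it is the correct spelling here.

F#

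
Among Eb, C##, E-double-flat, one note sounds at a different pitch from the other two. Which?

Eb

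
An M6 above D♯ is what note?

B#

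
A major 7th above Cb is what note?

C up a major seventh is B, so the target letter is B.
From Cb, a major seventh is 11 semitones up: Bb.

Bb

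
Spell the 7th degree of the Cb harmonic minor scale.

Bb

Degree 7 takes the letter 6 steps above C, which is B.
In harmonic minor, degree 7 sits 11 semitones above the tonic. Cb + 11 semitones is pitch class 10, spelled on B as Bb.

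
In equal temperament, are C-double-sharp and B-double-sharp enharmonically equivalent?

No

Two spellings are enharmonically equivalent only if they share a pitch class.
Here C## → 2, B## → 1; 1 ≠ 2, so they are not.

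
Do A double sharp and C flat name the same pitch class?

A## is pitch class 11; Cb is pitch class 11.
All spellings map to pitch class 11, so they are enharmonically equivalent.

Yes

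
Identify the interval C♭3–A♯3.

doubly augmented sixth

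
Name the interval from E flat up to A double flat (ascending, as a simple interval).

Counting letters E–F–G–A gives a fourth.
Eb→Abb = 4 semitones, 1 narrower than the perfect fourth (5), so diminished.

diminished fourth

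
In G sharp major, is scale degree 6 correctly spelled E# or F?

Each scale degree takes a distinct letter name. Degree 6 of a scale on G must use the letter E.
E# and F are enharmonically the same pitch, but only E# uses the letter E, so it is the correct spelling here.

E#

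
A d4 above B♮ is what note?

B up a perfect fourth is E, so the target letter is E.
From B, a diminished fourth is 4 semitones up: Eb.

Eb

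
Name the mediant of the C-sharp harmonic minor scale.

E

The C# harmonic minor scale runs C# D# E F# G# A B#.
Degree 3 is E.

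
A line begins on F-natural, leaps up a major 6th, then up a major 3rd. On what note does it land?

F#

A major sixth up from F is D (letter D, 9 semitones up).
A major third up from D is F# (letter F, 4 semitones up).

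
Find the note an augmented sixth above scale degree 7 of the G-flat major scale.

D#

Scale degree 7 of Gb major is F.
An augmented sixth (10 semitones) above F lands on the letter D, giving D#.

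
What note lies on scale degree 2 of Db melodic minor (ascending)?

Eb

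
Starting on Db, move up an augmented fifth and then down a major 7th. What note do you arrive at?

Bb

An augmented fifth up from Db is A (letter A, 8 semitones up).
A major seventh down from A is Bb (letter B, 11 semitones down).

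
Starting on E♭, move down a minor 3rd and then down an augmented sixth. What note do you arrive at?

A minor third down from Eb is C (letter C, 3 semitones down).
An augmented sixth down from C is Ebb (letter E, 10 semitones down).

Ebb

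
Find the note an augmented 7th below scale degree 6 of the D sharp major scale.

Scale degree 6 of D# major is B#.
An augmented seventh (12 semitones) below B# lands on the letter C, giving C.

C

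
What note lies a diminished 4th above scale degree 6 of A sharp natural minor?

Bb

Scale degree 6 of A# natural minor is F#.
A diminished fourth (4 semitones) above F# lands on the letter B, giving Bb.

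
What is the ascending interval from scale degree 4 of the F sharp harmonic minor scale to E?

perfect fourth

Scale degree 4 of F# harmonic minor is B.
B up to E: letters B→E make it a fourth; 5 semitones makes it perfect.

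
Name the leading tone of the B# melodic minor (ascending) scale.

A##

Degree 7 takes the letter 6 steps above B, which is A.
In melodic minor (ascending), degree 7 sits 11 semitones above the tonic. B# + 11 semitones is pitch class 11, spelled on A as A##.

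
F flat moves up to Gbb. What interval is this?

minor second

Counting letters F–G gives a second.
Fb→Gbb = 1 semitone, 1 narrower than the major second (2), so minor.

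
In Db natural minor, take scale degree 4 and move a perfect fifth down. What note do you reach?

Cb

Scale degree 4 of Db natural minor is Gb.
A perfect fifth (7 semitones) below Gb lands on the letter C, giving Cb.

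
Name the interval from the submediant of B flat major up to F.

minor seventh

The submediant of Bb major is G.
G up to F: letters G→F make it a seventh; 10 semitones makes it minor.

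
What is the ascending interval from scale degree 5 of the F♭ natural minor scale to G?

augmented fifth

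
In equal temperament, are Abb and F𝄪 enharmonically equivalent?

Yes

Abb is pitch class 7; F## is pitch class 7.
All spellings map to pitch class 7, so they are enharmonically equivalent.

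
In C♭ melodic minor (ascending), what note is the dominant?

The Cb melodic minor (ascending) scale runs Cb Db Ebb Fb Gb Ab Bb.
Degree 5 is Gb.

Gb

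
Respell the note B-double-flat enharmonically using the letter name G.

Plain G sits 2 semitones below Bbb, so on the letter G the same pitch needs a double sharp: G##.

G##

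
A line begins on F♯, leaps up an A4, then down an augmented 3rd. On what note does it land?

An augmented fourth up from F# is B# (letter B, 6 semitones up).
An augmented third down from B# is G (letter G, 5 semitones down).

G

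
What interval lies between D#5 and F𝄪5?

The letter names run D→F, a span of 2 letter steps, so the interval is some kind of third.
D# to F## is 4 semitones. A major third is 4, so 4 makes it major.

major third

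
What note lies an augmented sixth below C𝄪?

E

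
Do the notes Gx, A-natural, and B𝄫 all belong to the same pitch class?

Yes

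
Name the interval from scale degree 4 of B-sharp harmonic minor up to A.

Scale degree 4 of B# harmonic minor is E#.
E# up to A: letters E→A make it a fourth; 4 semitones makes it diminished.

diminished fourth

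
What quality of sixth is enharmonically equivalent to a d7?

A diminished seventh spans 9 semitones.
A sixth spanning 9 semitones is major (the major sixth is 9).

major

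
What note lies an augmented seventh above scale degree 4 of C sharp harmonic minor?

E##

Scale degree 4 of C# harmonic minor is F#.
An augmented seventh (12 semitones) above F# lands on the letter E, giving E##.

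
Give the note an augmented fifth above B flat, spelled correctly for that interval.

F#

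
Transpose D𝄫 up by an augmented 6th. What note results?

Bb

A sixth above D lands on the letter B.
An augmented sixth spans 10 semitones, so Dbb moves to pitch class 10. On the letter B that is Bb.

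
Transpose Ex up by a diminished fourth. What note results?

A#

A fourth above E lands on the letter A.
A diminished fourth spans 4 semitones, so E## moves to pitch class 10. On the letter A that is A#.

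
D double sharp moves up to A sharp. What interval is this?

diminished fifth

The letter names run D→A, a span of 4 letter steps, so the interval is some kind of fifth.
D## to A# is 6 semitones. A perfect fifth is 7, so 6 makes it diminished.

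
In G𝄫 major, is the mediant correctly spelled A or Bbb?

Bbb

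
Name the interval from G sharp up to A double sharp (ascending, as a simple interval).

augmented second

The letter names run G→A, a span of 1 letter step, so the interval is some kind of second.
G# to A## is 3 semitones. A major second is 2, so 3 makes it augmented.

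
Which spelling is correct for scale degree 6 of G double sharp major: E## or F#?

E##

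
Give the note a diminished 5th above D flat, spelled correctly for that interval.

Abb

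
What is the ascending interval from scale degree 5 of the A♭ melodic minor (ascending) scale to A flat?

Scale degree 5 of Ab melodic minor (ascending) is Eb.
Eb up to Ab: letters E→A make it a fourth; 5 semitones makes it perfect.

perfect fourth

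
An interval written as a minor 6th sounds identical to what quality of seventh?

doubly diminished

A minor sixth spans 8 semitones.
A seventh spanning 8 semitones is doubly diminished (the major seventh is 11).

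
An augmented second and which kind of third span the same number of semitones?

An augmented second spans 3 semitones.
A third spanning 3 semitones is minor (the major third is 4).

minor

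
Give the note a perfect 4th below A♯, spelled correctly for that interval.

E#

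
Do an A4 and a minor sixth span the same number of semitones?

An augmented fourth spans 6 semitones; a minor sixth spans 8.
The spans differ, so they are not enharmonic equivalents.

No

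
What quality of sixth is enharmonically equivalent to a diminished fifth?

doubly diminished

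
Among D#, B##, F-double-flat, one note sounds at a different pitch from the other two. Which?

In 12-tone equal temperament, enharmonic equivalents share a pitch class. D# is pitch class 3; B## is pitch class 1; Fbb is pitch class 3.
D# and Fbb share pitch class 3, while B## is pitch class 1.

B##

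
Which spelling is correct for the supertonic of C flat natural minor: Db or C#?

Each scale degree takes a distinct letter name. Degree 2 of a scale on C must use the letter D.
Db and C# are enharmonically the same pitch, but only Db uses the letter D, so it is the correct spelling here.

Db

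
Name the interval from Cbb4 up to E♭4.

The letter names run C→E, a span of 2 letter steps, so the interval is some kind of third.
Cbb to Eb is 5 semitones. A major third is 4, so 5 makes it augmented.

augmented third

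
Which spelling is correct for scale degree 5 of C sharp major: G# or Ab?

Each scale degree takes a distinct letter name. Degree 5 of a scale on C must use the letter G.
G# and Ab are enharmonically the same pitch, but only G# uses the letter G, so it is the correct spelling here.

G#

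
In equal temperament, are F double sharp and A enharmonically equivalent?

Two spellings are enharmonically equivalent only if they share a pitch class.
Here F## → 7, A → 9; 7 ≠ 9, so they are not.

No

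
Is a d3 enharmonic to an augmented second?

No

A diminished third spans 2 semitones; an augmented second spans 3.
The spans differ, so they are not enharmonic equivalents.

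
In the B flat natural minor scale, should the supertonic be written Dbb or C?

Each scale degree takes a distinct letter name. Degree 2 of a scale on B must use the letter C.
C and Dbb are enharmonically the same pitch, but only C uses the letter C, so it is the correct spelling here.

C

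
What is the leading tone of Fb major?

Eb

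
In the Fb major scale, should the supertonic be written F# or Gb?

Each scale degree takes a distinct letter name. Degree 2 of a scale on F must use the letter G.
Gb and F# are enharmonically the same pitch, but only Gb uses the letter G, so it is the correct spelling here.

Gb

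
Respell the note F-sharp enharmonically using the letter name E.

E##

F# is pitch class 6. The letter E alone is pitch class 4.
To reach pitch class 6 from E requires an offset of +2 semitones, i.e. double sharp: E##.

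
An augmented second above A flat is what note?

B

A up a major second is B, so the target letter is B.
From Ab, an augmented second is 3 semitones up: B.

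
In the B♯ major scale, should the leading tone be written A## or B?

A##

Each scale degree takes a distinct letter name. Degree 7 of a scale on B must use the letter A.
A## and B are enharmonically the same pitch, but only A## uses the letter A, so it is the correct spelling here.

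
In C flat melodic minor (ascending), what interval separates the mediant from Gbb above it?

The mediant of Cb melodic minor (ascending) is Ebb.
Ebb up to Gbb: letters E→G make it a third; 3 semitones makes it minor.

minor third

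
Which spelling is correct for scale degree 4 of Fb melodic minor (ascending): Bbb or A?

Each scale degree takes a distinct letter name. Degree 4 of a scale on F must use the letter B.
Bbb and A are enharmonically the same pitch, but only Bbb uses the letter B, so it is the correct spelling here.

Bbb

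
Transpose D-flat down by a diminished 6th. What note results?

F#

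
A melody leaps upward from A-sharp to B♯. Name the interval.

major second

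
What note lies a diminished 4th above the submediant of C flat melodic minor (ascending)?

Dbb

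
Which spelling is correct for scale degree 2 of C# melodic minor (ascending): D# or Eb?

D#

Each scale degree takes a distinct letter name. Degree 2 of a scale on C must use the letter D.
D# and Eb are enharmonically the same pitch, but only D# uses the letter D, so it is the correct spelling here.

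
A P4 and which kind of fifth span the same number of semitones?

A perfect fourth spans 5 semitones.
A fifth spanning 5 semitones is doubly diminished (the perfect fifth is 7).

doubly diminished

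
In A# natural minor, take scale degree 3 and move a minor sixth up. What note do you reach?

Scale degree 3 of A# natural minor is C#.
A minor sixth (8 semitones) above C# lands on the letter A, giving A.

A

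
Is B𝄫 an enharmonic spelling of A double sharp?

Bbb is pitch class 9; A## is pitch class 11.
The pitch classes differ (9 vs. 11), so they are not enharmonic equivalents.

No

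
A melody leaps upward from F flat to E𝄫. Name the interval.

minor seventh

The letter names run F→E, a span of 6 letter steps, so the interval is some kind of seventh.
Fb to Ebb is 10 semitones. A major seventh is 11, so 10 makes it minor.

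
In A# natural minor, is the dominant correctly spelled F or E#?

Each scale degree takes a distinct letter name. Degree 5 of a scale on A must use the letter E.
E# and F are enharmonically the same pitch, but only E# uses the letter E, so it is the correct spelling here.

E#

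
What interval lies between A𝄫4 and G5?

The letter names run A→G, a span of 6 letter steps, so the interval is some kind of seventh.
Abb to G is 12 semitones. A major seventh is 11, so 12 makes it augmented.

augmented seventh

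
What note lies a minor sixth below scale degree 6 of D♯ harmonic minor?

D#

Scale degree 6 of D# harmonic minor is B.
A minor sixth (8 semitones) below B lands on the letter D, giving D#.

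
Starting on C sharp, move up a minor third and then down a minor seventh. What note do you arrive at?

F#

A minor third up from C# is E (letter E, 3 semitones up).
A minor seventh down from E is F# (letter F, 10 semitones down).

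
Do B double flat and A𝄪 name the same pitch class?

No

Two spellings are enharmonically equivalent only if they share a pitch class.
Here Bbb → 9, A## → 11; 9 ≠ 11, so they are not.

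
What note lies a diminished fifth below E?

E down a perfect fifth is A, so the target letter is A.
From E, a diminished fifth is 6 semitones down: A#.

A#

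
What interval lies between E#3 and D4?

The letter names run E→D, a span of 6 letter steps, so the interval is some kind of seventh.
E# to D is 9 semitones. A major seventh is 11, so 9 makes it diminished.

diminished seventh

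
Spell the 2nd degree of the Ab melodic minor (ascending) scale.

Degree 2 takes the letter 1 step above A, which is B.
In melodic minor (ascending), degree 2 sits 2 semitones above the tonic. Ab + 2 semitones is pitch class 10, spelled on B as Bb.

Bb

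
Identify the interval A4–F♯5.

The letter names run A→F, a span of 5 letter steps, so the interval is some kind of sixth.
A to F# is 9 semitones. A major sixth is 9, so 9 makes it major.

major sixth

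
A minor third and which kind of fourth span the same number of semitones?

A minor third spans 3 semitones.
A fourth spanning 3 semitones is doubly diminished (the perfect fourth is 5).

doubly diminished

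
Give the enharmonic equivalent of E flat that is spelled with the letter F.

Fbb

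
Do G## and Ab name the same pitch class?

G## is pitch class 9; Ab is pitch class 8.
The pitch classes differ (9 vs. 8), so they are not enharmonic equivalents.

No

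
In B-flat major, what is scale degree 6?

G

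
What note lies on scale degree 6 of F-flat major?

Db

The Fb major scale runs Fb Gb Ab Bbb Cb Db Eb.
Degree 6 is Db.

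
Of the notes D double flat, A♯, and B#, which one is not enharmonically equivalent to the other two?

A#

In 12-tone equal temperament, enharmonic equivalents share a pitch class. Dbb is pitch class 0; A# is pitch class 10; B# is pitch class 0.
Dbb and B# share pitch class 0, while A# is pitch class 10.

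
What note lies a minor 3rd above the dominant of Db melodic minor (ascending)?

The dominant of Db melodic minor (ascending) is Ab.
A minor third (3 semitones) above Ab lands on the letter C, giving Cb.

Cb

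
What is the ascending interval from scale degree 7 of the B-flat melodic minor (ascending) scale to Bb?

Scale degree 7 of Bb melodic minor (ascending) is A.
A up to Bb: letters A→B make it a second; 1 semitone makes it minor.

minor second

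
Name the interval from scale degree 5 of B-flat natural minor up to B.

Scale degree 5 of Bb natural minor is F.
F up to B: letters F→B make it a fourth; 6 semitones makes it augmented.

augmented fourth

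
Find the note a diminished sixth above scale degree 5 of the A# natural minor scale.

C

Scale degree 5 of A# natural minor is E#.
A diminished sixth (7 semitones) above E# lands on the letter C, giving C.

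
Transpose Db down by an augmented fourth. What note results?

A fourth below D lands on the letter A.
An augmented fourth spans 6 semitones, so Db moves to pitch class 7. On the letter A that is Abb.

Abb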